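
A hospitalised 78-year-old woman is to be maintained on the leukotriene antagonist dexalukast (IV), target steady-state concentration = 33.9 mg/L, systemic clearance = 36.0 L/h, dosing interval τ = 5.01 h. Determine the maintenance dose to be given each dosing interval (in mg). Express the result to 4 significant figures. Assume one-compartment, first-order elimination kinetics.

6114 mg

At steady state, Dose/τ = Css × CL.
Dose = Css × CL × τ = 33.9 × 36.00 × 5.01 = 6114 mg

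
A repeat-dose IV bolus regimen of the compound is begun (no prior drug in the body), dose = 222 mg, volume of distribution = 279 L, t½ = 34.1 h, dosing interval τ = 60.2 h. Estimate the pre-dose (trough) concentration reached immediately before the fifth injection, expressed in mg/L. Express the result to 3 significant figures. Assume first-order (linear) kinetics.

C₀ per dose = Dose / Vd = 222 / 279 = 0.7957 mg/L
k = ln2 / t½ = 0.693147 / 34.1 = 0.02033 h⁻¹
Fraction remaining after one interval: r = e^(−kτ) = e^(−0.02033 × 60.2) = 0.2941
Before dose 5, 4 doses have been given (aged 1τ, 2τ, 3τ, 4τ).
C_trough = C₀ × (r + r² + … + r^4) = C₀ × r(1−r^4)/(1−r)
        = 0.7957 × 0.2941 × (1 − 0.007481) / (1 − 0.2941) = 0.3290 mg/L

0.329 mg/L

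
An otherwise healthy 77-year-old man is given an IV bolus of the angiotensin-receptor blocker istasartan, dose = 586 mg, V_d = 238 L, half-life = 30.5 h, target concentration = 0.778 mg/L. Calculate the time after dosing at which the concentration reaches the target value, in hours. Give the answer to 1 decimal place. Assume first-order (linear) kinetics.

C₀ = Dose / Vd = 586.0 / 238 = 2.462 mg/L
k = ln2 / t½ = 0.693147 / 30.5 = 0.02273 h⁻¹
t = ln(C₀ / C) / k = ln(2.462 / 0.778) / 0.02273
  = ln(3.165) / 0.02273 = 1.152 / 0.02273 = 50.68 h

50.7 h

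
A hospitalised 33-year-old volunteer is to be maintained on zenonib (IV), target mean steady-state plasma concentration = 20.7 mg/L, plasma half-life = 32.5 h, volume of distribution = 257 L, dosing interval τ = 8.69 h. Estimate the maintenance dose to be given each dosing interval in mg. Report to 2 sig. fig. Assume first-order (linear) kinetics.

k = ln2 / t½ = 0.693147 / 32.5 = 0.02133 h⁻¹
CL = k × Vd = 0.02133 × 257 = 5.482 L/h
At steady state, Dose/τ = Css × CL.
Dose = Css × CL × τ = 20.7 × 5.482 × 8.69 = 986.1 mg

990 mg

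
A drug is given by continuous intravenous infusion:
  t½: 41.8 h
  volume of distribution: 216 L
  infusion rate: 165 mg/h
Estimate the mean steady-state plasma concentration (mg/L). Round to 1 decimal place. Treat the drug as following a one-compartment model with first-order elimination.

k = ln2 / t½ = 0.693147 / 41.8 = 0.01658 h⁻¹
CL = k × Vd = 0.01658 × 216 = 3.581 L/h
At steady state Css = R₀ / CL = 165 / 3.581 = 46.08 mg/L

46.1 mg/L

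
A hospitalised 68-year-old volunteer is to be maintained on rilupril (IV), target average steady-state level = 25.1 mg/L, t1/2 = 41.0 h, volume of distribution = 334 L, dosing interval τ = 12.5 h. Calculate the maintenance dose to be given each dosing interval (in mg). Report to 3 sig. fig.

1770 mg

k = ln2 / t½ = 0.693147 / 41.0 = 0.01691 h⁻¹
CL = k × Vd = 0.01691 × 334 = 5.648 L/h
At steady state, Dose/τ = Css × CL.
Dose = Css × CL × τ = 25.1 × 5.648 × 12.5 = 1772 mg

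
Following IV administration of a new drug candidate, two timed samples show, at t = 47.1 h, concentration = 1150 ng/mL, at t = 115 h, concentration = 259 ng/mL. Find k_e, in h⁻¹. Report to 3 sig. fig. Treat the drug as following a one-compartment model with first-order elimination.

k = ln(C₁/C₂) / (t₂ − t₁) = ln(1150/259) / (115 − 47.1)
  = 1.491 / 67.90 = 0.02196 h⁻¹

0.0220 h⁻¹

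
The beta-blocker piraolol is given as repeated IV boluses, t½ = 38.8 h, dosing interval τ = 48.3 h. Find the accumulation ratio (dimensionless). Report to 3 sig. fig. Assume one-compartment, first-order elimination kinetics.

k = ln2 / t½ = 0.693147 / 38.8 = 0.01786 h⁻¹
e^(−kτ) = e^(−0.01786 × 48.3) = 0.4220
Accumulation ratio R = 1 / (1 − e^(−kτ)) = 1 / (1 − 0.4220) = 1.730

1.73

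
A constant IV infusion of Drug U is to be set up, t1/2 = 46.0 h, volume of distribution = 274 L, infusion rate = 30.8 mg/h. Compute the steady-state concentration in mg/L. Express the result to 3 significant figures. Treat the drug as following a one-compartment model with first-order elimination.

7.46 mg/L

k = ln2 / t½ = 0.693147 / 46.0 = 0.01507 h⁻¹
CL = k × Vd = 0.01507 × 274 = 4.129 L/h
At steady state Css = R₀ / CL = 30.8 / 4.129 = 7.459 mg/L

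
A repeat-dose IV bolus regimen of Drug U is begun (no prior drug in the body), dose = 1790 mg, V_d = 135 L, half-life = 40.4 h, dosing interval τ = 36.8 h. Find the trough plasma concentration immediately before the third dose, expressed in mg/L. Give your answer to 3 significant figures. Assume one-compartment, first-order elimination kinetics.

10.8 mg/L

C₀ per dose = Dose / Vd = 1790 / 135 = 13.26 mg/L
k = ln2 / t½ = 0.693147 / 40.4 = 0.01716 h⁻¹
Fraction remaining after one interval: r = e^(−kτ) = e^(−0.01716 × 36.8) = 0.5318
Before dose 3, 2 doses have been given (aged 1τ, 2τ).
C_trough = C₀ × (r + r²) = 13.26 × (0.5318 + 0.2828) = 10.80 mg/L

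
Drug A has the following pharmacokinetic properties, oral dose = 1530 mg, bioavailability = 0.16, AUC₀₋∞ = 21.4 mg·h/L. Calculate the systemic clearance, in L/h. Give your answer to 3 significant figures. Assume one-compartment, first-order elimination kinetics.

CL = F·Dose / AUC = 0.16 × 1530 / 21.4 = 11.44 L/h

11.4 L/h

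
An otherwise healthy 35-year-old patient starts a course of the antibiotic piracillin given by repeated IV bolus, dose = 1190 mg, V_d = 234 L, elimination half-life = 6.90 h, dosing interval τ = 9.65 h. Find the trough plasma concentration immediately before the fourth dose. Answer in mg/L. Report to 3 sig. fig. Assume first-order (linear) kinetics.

C₀ per dose = Dose / Vd = 1190 / 234 = 5.085 mg/L
k = ln2 / t½ = 0.693147 / 6.90 = 0.1005 h⁻¹
Fraction remaining after one interval: r = e^(−kτ) = e^(−0.1005 × 9.65) = 0.3791
Before dose 4, 3 doses have been given (aged 1τ, 2τ, 3τ).
C_trough = C₀ × (r + r² + … + r^3) = C₀ × r(1−r^3)/(1−r)
        = 5.085 × 0.3791 × (1 − 0.05448) / (1 − 0.3791) = 2.936 mg/L

2.94 mg/L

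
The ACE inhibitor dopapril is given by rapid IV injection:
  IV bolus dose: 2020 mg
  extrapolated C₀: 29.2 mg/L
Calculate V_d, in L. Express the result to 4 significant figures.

69.18 L

Vd = Dose / C₀ = 2020 / 29.2 = 69.18 L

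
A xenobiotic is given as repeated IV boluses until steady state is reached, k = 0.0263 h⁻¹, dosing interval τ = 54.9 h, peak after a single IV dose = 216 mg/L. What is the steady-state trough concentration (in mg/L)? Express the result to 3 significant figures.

66.7 mg/L

e^(−kτ) = e^(−0.02630 × 54.9) = 0.2360
Accumulation ratio R = 1 / (1 − e^(−kτ)) = 1 / (1 − 0.2360) = 1.309
Steady-state trough = C₀ × R × e^(−kτ) = 216 × 1.309 × 0.2360 = 66.73 mg/L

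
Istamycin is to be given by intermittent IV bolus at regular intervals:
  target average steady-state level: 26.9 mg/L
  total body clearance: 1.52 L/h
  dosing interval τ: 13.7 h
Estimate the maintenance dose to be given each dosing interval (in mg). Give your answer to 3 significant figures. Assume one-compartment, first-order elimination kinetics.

At steady state, Dose/τ = Css × CL.
Dose = Css × CL × τ = 26.9 × 1.520 × 13.7 = 560.2 mg

560 mg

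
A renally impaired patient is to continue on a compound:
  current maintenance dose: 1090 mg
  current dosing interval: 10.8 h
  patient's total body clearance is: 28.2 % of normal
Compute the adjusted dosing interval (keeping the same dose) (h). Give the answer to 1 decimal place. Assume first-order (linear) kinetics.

To keep the same average steady-state level, dosing rate must scale with clearance.
CL ratio = 28.2 / 100 = 0.2820
New interval (same dose) = 10.8 / 0.2820 = 38.30 h

38.3 h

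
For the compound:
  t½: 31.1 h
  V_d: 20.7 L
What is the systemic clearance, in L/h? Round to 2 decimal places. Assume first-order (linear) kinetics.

0.46 L/h

k = ln2 / t½ = 0.693147 / 31.1 = 0.02229 h⁻¹
CL = k × Vd = 0.02229 × 20.7 = 0.4614 L/h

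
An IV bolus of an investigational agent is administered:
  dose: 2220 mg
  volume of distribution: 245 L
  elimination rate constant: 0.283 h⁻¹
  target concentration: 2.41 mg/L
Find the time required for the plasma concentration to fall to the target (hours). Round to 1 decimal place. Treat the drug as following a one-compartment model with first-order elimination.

4.7 h

C₀ = Dose / Vd = 2220 / 245 = 9.061 mg/L
t = ln(C₀ / C) / k = ln(9.061 / 2.41) / 0.2830
  = ln(3.760) / 0.2830 = 1.324 / 0.2830 = 4.678 h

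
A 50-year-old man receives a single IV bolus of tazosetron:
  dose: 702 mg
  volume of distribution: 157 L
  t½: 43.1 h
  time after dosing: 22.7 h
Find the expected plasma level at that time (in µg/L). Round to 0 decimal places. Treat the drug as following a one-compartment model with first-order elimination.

3104 µg/L

C₀ = Dose / Vd = 702.0 / 157 = 4.471 mg/L
k = ln2 / t½ = 0.693147 / 43.1 = 0.01608 h⁻¹
C = C₀ · e^(−k·t) = 4.471 × e^(−0.01608 × 22.7)
  = 4.471 × 0.6942 = 3.104 mg/L
Convert: 3.104 mg/L × 1000 = 3104 µg/L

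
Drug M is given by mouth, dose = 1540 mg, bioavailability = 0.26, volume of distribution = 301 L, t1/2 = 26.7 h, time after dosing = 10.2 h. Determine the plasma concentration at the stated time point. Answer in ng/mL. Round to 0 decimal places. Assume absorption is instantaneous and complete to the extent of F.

Amount reaching circulation = F × Dose = 0.26 × 1540 = 400.4 mg
C₀ = F·Dose / Vd = 400.4 / 301 = 1.330 mg/L
k = ln2 / t½ = 0.693147 / 26.7 = 0.02596 h⁻¹
C = C₀ · e^(−k·t) = 1.330 × e^(−0.02596 × 10.2)
  = 1.330 × 0.7674 = 1.021 mg/L
Convert: 1.021 mg/L × 1000 = 1021 ng/mL

1021 ng/mL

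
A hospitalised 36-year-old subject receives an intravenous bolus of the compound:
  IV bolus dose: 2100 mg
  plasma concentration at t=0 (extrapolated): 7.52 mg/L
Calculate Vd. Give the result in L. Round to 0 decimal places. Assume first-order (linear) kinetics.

279 L

Vd = Dose / C₀ = 2100 / 7.52 = 279.3 L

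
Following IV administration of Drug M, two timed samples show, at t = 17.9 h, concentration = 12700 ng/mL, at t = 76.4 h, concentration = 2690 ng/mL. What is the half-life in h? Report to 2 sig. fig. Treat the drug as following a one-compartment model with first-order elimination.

26 h

k = ln(C₁/C₂) / (t₂ − t₁) = ln(12700/2690) / (76.4 − 17.9)
  = 1.552 / 58.50 = 0.02653 h⁻¹
t½ = ln2 / k = 0.693147 / 0.02653 = 26.13 h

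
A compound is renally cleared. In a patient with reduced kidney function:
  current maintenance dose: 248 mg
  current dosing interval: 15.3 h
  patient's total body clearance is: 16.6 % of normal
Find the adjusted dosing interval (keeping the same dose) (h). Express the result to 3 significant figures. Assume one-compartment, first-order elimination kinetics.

92.2 h

To keep the same average steady-state level, dosing rate must scale with clearance.
CL ratio = 16.6 / 100 = 0.1660
New interval (same dose) = 15.3 / 0.1660 = 92.17 h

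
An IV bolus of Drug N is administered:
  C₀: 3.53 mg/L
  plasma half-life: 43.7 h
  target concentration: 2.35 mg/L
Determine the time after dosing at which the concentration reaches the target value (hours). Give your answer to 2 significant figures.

26 h

k = ln2 / t½ = 0.693147 / 43.7 = 0.01586 h⁻¹
t = ln(C₀ / C) / k = ln(3.530 / 2.35) / 0.01586
  = ln(1.502) / 0.01586 = 0.4068 / 0.01586 = 25.65 h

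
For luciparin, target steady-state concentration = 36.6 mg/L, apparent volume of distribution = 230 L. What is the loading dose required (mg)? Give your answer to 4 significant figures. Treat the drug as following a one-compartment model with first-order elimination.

8418 mg

LD = Css × Vd = 36.6 × 230 = 8418 mg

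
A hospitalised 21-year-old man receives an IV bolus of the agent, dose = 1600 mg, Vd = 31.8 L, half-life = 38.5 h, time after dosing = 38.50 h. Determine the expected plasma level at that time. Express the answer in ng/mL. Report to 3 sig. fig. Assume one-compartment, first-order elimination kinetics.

25200 ng/mL

C₀ = Dose / Vd = 1600 / 31.8 = 50.31 mg/L
k = ln2 / t½ = 0.693147 / 38.5 = 0.01800 h⁻¹
t / t½ = 38.50 / 38.5 = 1 half-lives
C = C₀ × (1/2)^1 = 50.31 × 0.5000 = 25.16 mg/L
Convert: 25.16 mg/L × 1000 = 25160 ng/mL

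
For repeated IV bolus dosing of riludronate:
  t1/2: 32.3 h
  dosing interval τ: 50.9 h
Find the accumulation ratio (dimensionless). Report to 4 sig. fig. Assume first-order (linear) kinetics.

k = ln2 / t½ = 0.693147 / 32.3 = 0.02146 h⁻¹
e^(−kτ) = e^(−0.02146 × 50.9) = 0.3354
Accumulation ratio R = 1 / (1 − e^(−kτ)) = 1 / (1 − 0.3354) = 1.505

1.505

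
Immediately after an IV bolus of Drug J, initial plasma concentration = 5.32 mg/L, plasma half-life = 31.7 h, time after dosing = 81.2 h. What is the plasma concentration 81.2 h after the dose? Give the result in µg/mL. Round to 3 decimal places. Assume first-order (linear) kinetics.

k = ln2 / t½ = 0.693147 / 31.7 = 0.02187 h⁻¹
C = C₀ · e^(−k·t) = 5.320 × e^(−0.02187 × 81.2)
  = 5.320 × 0.1693 = 0.9007 mg/L
(0.9007 mg/L = 0.9007 µg/mL)

0.901 µg/mL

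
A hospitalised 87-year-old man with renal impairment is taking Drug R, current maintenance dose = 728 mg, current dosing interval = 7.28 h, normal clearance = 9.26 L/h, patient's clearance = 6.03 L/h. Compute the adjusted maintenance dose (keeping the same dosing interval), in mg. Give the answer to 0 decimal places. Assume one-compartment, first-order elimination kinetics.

To keep the same average steady-state level, dosing rate must scale with clearance.
CL ratio = 6.03 / 9.26 = 0.6512
New dose (same interval) = 728 × 0.6512 = 474.1 mg

474 mg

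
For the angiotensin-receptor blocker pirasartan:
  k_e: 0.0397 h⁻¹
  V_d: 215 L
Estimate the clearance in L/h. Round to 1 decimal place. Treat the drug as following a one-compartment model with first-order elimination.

8.5 L/h

CL = k × Vd = 0.0397 × 215 = 8.536 L/h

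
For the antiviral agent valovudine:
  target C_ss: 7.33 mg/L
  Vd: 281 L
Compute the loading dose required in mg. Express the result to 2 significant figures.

2100 mg

LD = Css × Vd = 7.33 × 281 = 2060 mg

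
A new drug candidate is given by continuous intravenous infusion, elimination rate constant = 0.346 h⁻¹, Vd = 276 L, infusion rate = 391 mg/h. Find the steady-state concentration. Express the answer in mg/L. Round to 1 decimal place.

4.1 mg/L

CL = k × Vd = 0.3460 × 276 = 95.50 L/h
At steady state Css = R₀ / CL = 391 / 95.50 = 4.094 mg/L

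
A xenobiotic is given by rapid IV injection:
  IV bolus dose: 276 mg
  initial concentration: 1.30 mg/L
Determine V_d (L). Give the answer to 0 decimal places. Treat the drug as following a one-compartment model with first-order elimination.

212 L

Vd = Dose / C₀ = 276.0 / 1.30 = 212.3 L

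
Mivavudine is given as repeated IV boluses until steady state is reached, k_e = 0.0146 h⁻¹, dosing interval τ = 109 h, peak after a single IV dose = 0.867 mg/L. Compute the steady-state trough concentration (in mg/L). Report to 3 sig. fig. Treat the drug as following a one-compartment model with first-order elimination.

0.222 mg/L

e^(−kτ) = e^(−0.01460 × 109) = 0.2036
Accumulation ratio R = 1 / (1 − e^(−kτ)) = 1 / (1 − 0.2036) = 1.256
Steady-state trough = C₀ × R × e^(−kτ) = 0.867 × 1.256 × 0.2036 = 0.2217 mg/L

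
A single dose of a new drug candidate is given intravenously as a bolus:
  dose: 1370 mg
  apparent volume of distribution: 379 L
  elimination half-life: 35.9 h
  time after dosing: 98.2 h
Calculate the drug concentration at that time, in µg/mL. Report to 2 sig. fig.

0.54 µg/mL

C₀ = Dose / Vd = 1370 / 379 = 3.615 mg/L
k = ln2 / t½ = 0.693147 / 35.9 = 0.01931 h⁻¹
C = C₀ · e^(−k·t) = 3.615 × e^(−0.01931 × 98.2)
  = 3.615 × 0.1501 = 0.5426 mg/L
(0.5426 mg/L = 0.5426 µg/mL)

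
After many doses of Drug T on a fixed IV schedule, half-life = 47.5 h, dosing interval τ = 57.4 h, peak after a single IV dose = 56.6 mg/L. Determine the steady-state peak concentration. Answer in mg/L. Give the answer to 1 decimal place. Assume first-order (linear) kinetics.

k = ln2 / t½ = 0.693147 / 47.5 = 0.01459 h⁻¹
e^(−kτ) = e^(−0.01459 × 57.4) = 0.4328
Accumulation ratio R = 1 / (1 − e^(−kτ)) = 1 / (1 − 0.4328) = 1.763
Steady-state peak = C₀ × R = 56.6 × 1.763 = 99.79 mg/L

99.8 mg/L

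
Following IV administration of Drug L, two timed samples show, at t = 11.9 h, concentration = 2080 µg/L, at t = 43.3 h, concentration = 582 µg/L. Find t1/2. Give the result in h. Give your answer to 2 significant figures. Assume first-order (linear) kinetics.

17 h

k = ln(C₁/C₂) / (t₂ − t₁) = ln(2080/582) / (43.3 − 11.9)
  = 1.274 / 31.40 = 0.04057 h⁻¹
t½ = ln2 / k = 0.693147 / 0.04057 = 17.09 h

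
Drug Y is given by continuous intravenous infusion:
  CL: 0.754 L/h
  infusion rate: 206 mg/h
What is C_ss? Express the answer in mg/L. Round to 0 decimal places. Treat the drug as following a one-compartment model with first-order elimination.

273 mg/L

At steady state Css = R₀ / CL = 206 / 0.7540 = 273.2 mg/L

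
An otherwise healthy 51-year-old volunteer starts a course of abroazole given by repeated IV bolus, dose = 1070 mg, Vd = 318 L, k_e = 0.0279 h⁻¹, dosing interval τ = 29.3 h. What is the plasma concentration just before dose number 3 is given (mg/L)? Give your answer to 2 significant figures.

2.1 mg/L

C₀ per dose = Dose / Vd = 1070 / 318 = 3.365 mg/L
Fraction remaining after one interval: r = e^(−kτ) = e^(−0.02790 × 29.3) = 0.4415
Before dose 3, 2 doses have been given (aged 1τ, 2τ).
C_trough = C₀ × (r + r²) = 3.365 × (0.4415 + 0.1949) = 2.141 mg/L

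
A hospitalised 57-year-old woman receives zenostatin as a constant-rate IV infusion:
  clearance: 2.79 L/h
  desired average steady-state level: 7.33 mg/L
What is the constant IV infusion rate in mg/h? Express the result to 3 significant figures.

20.5 mg/h

At steady state, infusion rate R₀ = Css × CL = 7.33 × 2.790 = 20.45 mg/h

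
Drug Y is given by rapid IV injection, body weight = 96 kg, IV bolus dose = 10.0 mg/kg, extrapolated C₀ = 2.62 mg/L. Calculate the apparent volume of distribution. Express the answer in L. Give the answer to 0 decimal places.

366 L

Dose = 10.0 × 96 = 960.0 mg
Vd = Dose / C₀ = 960.0 / 2.62 = 366.4 L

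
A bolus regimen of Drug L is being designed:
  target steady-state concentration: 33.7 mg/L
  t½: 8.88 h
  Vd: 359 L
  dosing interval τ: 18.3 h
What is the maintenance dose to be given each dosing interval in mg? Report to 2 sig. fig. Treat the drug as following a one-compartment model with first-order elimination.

17000 mg

k = ln2 / t½ = 0.693147 / 8.88 = 0.07806 h⁻¹
CL = k × Vd = 0.07806 × 359 = 28.02 L/h
At steady state, Dose/τ = Css × CL.
Dose = Css × CL × τ = 33.7 × 28.02 × 18.3 = 17280 mg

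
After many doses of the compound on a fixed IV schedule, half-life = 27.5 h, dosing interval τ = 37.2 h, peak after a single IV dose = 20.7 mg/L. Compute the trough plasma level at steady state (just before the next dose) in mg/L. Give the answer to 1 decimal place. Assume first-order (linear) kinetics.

13.3 mg/L

k = ln2 / t½ = 0.693147 / 27.5 = 0.02521 h⁻¹
e^(−kτ) = e^(−0.02521 × 37.2) = 0.3915
Accumulation ratio R = 1 / (1 − e^(−kτ)) = 1 / (1 − 0.3915) = 1.643
Steady-state trough = C₀ × R × e^(−kτ) = 20.7 × 1.643 × 0.3915 = 13.31 mg/L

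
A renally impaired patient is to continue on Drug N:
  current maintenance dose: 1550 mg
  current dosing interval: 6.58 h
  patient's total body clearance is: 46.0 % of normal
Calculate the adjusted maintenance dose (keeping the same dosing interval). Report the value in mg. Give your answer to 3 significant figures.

713 mg

To keep the same average steady-state level, dosing rate must scale with clearance.
CL ratio = 46.0 / 100 = 0.4600
New dose (same interval) = 1550 × 0.4600 = 713.0 mg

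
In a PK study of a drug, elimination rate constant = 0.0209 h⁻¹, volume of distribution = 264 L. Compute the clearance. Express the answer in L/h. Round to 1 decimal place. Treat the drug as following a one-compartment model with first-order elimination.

CL = k × Vd = 0.0209 × 264 = 5.518 L/h

5.5 L/h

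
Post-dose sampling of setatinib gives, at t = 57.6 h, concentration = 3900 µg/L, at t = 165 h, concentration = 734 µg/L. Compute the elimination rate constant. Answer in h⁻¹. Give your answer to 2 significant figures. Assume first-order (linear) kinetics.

k = ln(C₁/C₂) / (t₂ − t₁) = ln(3900/734) / (165 − 57.6)
  = 1.670 / 107.4 = 0.01555 h⁻¹

0.016 h⁻¹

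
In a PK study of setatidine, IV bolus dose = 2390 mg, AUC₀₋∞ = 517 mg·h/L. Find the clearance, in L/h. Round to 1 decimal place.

4.6 L/h

CL = Dose / AUC = 2390 / 517 = 4.623 L/h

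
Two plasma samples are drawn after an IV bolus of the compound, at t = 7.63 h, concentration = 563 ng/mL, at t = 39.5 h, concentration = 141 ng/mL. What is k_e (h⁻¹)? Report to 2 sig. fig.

k = ln(C₁/C₂) / (t₂ − t₁) = ln(563/141) / (39.5 − 7.63)
  = 1.385 / 31.87 = 0.04346 h⁻¹

0.043 h⁻¹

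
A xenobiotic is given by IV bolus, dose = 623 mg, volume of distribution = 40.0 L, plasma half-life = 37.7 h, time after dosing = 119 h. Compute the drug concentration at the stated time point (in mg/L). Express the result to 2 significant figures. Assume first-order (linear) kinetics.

C₀ = Dose / Vd = 623.0 / 40.0 = 15.58 mg/L
k = ln2 / t½ = 0.693147 / 37.7 = 0.01839 h⁻¹
C = C₀ · e^(−k·t) = 15.58 × e^(−0.01839 × 119)
  = 15.58 × 0.1121 = 1.747 mg/L

1.7 mg/L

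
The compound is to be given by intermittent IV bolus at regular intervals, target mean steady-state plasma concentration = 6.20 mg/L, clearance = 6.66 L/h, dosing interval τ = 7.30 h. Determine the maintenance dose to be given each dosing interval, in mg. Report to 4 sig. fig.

301.4 mg

At steady state, Dose/τ = Css × CL.
Dose = Css × CL × τ = 6.20 × 6.660 × 7.30 = 301.4 mg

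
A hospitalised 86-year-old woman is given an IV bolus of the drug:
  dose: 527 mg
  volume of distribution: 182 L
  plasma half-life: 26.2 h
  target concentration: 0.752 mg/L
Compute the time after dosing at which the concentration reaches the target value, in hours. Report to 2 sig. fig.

C₀ = Dose / Vd = 527.0 / 182 = 2.896 mg/L
k = ln2 / t½ = 0.693147 / 26.2 = 0.02646 h⁻¹
t = ln(C₀ / C) / k = ln(2.896 / 0.752) / 0.02646
  = ln(3.851) / 0.02646 = 1.348 / 0.02646 = 50.94 h

51 h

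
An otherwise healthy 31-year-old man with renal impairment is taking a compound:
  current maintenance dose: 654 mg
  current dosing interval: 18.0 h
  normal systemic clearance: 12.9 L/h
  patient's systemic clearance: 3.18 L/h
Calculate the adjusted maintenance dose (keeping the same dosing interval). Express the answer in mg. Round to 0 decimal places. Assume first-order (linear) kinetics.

To keep the same average steady-state level, dosing rate must scale with clearance.
CL ratio = 3.18 / 12.9 = 0.2465
New dose (same interval) = 654 × 0.2465 = 161.2 mg

161 mg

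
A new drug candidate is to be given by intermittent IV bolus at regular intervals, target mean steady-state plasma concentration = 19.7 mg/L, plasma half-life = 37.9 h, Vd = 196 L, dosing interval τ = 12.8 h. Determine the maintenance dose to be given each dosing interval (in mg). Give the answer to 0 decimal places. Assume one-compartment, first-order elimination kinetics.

k = ln2 / t½ = 0.693147 / 37.9 = 0.01829 h⁻¹
CL = k × Vd = 0.01829 × 196 = 3.585 L/h
At steady state, Dose/τ = Css × CL.
Dose = Css × CL × τ = 19.7 × 3.585 × 12.8 = 904.0 mg

904 mg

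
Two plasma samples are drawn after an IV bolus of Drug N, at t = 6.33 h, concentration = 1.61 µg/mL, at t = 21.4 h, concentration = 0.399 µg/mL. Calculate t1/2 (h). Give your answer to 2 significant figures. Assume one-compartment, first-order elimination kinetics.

k = ln(C₁/C₂) / (t₂ − t₁) = ln(1.61/0.399) / (21.4 − 6.33)
  = 1.395 / 15.07 = 0.09257 h⁻¹
t½ = ln2 / k = 0.693147 / 0.09257 = 7.488 h

7.5 h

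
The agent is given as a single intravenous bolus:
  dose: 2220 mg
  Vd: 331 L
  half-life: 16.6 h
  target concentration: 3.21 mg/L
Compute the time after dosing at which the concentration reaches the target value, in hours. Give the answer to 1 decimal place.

C₀ = Dose / Vd = 2220 / 331 = 6.707 mg/L
k = ln2 / t½ = 0.693147 / 16.6 = 0.04176 h⁻¹
t = ln(C₀ / C) / k = ln(6.707 / 3.21) / 0.04176
  = ln(2.089) / 0.04176 = 0.7367 / 0.04176 = 17.64 h

17.6 h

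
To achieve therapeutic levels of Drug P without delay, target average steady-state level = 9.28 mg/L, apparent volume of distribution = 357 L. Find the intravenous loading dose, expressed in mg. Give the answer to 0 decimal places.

LD = Css × Vd = 9.28 × 357 = 3313 mg

3313 mg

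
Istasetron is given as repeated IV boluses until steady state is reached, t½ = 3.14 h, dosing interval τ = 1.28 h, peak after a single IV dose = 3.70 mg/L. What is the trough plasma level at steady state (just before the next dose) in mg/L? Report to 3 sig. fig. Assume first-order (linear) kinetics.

k = ln2 / t½ = 0.693147 / 3.14 = 0.2207 h⁻¹
e^(−kτ) = e^(−0.2207 × 1.28) = 0.7539
Accumulation ratio R = 1 / (1 − e^(−kτ)) = 1 / (1 − 0.7539) = 4.063
Steady-state trough = C₀ × R × e^(−kτ) = 3.70 × 4.063 × 0.7539 = 11.33 mg/L

11.3 mg/L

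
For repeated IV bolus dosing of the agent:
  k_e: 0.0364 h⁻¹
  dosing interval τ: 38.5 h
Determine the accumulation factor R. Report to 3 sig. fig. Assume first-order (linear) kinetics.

1.33

e^(−kτ) = e^(−0.03640 × 38.5) = 0.2463
Accumulation ratio R = 1 / (1 − e^(−kτ)) = 1 / (1 − 0.2463) = 1.327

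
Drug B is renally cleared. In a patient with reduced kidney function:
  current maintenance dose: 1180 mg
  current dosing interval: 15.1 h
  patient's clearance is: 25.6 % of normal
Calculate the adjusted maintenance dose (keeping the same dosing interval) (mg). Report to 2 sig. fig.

To keep the same average steady-state level, dosing rate must scale with clearance.
CL ratio = 25.6 / 100 = 0.2560
New dose (same interval) = 1180 × 0.2560 = 302.1 mg

300 mg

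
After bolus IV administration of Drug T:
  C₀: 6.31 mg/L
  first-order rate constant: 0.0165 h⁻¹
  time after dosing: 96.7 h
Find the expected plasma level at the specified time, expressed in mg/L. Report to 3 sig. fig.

C = C₀ · e^(−k·t) = 6.310 × e^(−0.01650 × 96.7)
  = 6.310 × 0.2028 = 1.280 mg/L

1.28 mg/L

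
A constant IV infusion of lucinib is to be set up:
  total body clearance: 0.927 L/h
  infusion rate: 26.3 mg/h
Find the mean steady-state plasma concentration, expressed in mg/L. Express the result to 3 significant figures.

At steady state Css = R₀ / CL = 26.3 / 0.9270 = 28.37 mg/L

28.4 mg/L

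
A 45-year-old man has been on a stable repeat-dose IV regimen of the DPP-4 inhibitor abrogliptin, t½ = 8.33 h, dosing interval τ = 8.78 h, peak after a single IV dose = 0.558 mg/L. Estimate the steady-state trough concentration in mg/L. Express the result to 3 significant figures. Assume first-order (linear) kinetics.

0.518 mg/L

k = ln2 / t½ = 0.693147 / 8.33 = 0.08321 h⁻¹
e^(−kτ) = e^(−0.08321 × 8.78) = 0.4816
Accumulation ratio R = 1 / (1 − e^(−kτ)) = 1 / (1 − 0.4816) = 1.929
Steady-state trough = C₀ × R × e^(−kτ) = 0.558 × 1.929 × 0.4816 = 0.5184 mg/L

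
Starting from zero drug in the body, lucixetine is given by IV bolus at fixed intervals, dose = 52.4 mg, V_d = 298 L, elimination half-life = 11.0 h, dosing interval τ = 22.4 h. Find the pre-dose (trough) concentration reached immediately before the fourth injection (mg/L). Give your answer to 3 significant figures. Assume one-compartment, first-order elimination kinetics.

C₀ per dose = Dose / Vd = 52.4 / 298 = 0.1758 mg/L
k = ln2 / t½ = 0.693147 / 11.0 = 0.06301 h⁻¹
Fraction remaining after one interval: r = e^(−kτ) = e^(−0.06301 × 22.4) = 0.2438
Before dose 4, 3 doses have been given (aged 1τ, 2τ, 3τ).
C_trough = C₀ × (r + r² + … + r^3) = C₀ × r(1−r^3)/(1−r)
        = 0.1758 × 0.2438 × (1 − 0.01449) / (1 − 0.2438) = 0.05586 mg/L

0.0559 mg/L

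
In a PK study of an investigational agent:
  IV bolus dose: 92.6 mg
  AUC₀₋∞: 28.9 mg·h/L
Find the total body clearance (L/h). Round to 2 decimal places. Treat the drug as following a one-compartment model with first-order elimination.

CL = Dose / AUC = 92.6 / 28.9 = 3.204 L/h

3.20 L/h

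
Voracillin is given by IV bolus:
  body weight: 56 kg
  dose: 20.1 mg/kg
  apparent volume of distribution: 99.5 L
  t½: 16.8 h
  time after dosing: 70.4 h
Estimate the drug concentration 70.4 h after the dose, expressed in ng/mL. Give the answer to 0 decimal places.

Total dose = 20.1 × 56 = 1126 mg
C₀ = Dose / Vd = 1126 / 99.5 = 11.32 mg/L
k = ln2 / t½ = 0.693147 / 16.8 = 0.04126 h⁻¹
C = C₀ · e^(−k·t) = 11.32 × e^(−0.04126 × 70.4)
  = 11.32 × 0.05476 = 0.6199 mg/L
Convert: 0.6199 mg/L × 1000 = 619.9 ng/mL

620 ng/mL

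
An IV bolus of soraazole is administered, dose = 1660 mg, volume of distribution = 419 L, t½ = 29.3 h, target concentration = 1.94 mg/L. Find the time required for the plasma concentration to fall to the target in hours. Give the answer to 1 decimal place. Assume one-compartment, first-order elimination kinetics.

30.2 h

C₀ = Dose / Vd = 1660 / 419 = 3.962 mg/L
k = ln2 / t½ = 0.693147 / 29.3 = 0.02366 h⁻¹
t = ln(C₀ / C) / k = ln(3.962 / 1.94) / 0.02366
  = ln(2.042) / 0.02366 = 0.7139 / 0.02366 = 30.17 h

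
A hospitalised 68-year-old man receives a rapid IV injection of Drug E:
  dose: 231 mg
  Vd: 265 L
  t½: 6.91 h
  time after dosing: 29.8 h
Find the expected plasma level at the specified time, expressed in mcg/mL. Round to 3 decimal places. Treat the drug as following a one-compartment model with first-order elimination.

C₀ = Dose / Vd = 231.0 / 265 = 0.8717 mg/L
k = ln2 / t½ = 0.693147 / 6.91 = 0.1003 h⁻¹
C = C₀ · e^(−k·t) = 0.8717 × e^(−0.1003 × 29.8)
  = 0.8717 × 0.05034 = 0.04388 mg/L
(0.04388 mg/L = 0.04388 mcg/mL)

0.044 mcg/mL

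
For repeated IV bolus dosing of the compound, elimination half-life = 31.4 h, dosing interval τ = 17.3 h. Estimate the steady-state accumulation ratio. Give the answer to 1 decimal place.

3.2

k = ln2 / t½ = 0.693147 / 31.4 = 0.02207 h⁻¹
e^(−kτ) = e^(−0.02207 × 17.3) = 0.6826
Accumulation ratio R = 1 / (1 − e^(−kτ)) = 1 / (1 − 0.6826) = 3.151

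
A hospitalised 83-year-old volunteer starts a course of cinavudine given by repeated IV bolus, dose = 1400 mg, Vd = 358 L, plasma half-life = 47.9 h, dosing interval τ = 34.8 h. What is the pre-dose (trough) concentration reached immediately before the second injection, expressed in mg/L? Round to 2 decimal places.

2.36 mg/L

C₀ per dose = Dose / Vd = 1400 / 358 = 3.911 mg/L
k = ln2 / t½ = 0.693147 / 47.9 = 0.01447 h⁻¹
Fraction remaining after one interval: r = e^(−kτ) = e^(−0.01447 × 34.8) = 0.6044
Before dose 2, 1 dose has been given (aged 1τ).
C_trough = C₀ × r = 3.911 × 0.6044 = 2.364 mg/L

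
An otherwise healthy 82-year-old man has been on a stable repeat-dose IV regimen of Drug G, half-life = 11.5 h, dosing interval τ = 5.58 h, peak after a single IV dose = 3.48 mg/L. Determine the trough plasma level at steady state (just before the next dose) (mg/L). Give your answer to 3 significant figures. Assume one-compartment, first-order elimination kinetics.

k = ln2 / t½ = 0.693147 / 11.5 = 0.06027 h⁻¹
e^(−kτ) = e^(−0.06027 × 5.58) = 0.7144
Accumulation ratio R = 1 / (1 − e^(−kτ)) = 1 / (1 − 0.7144) = 3.501
Steady-state trough = C₀ × R × e^(−kτ) = 3.48 × 3.501 × 0.7144 = 8.704 mg/L

8.70 mg/L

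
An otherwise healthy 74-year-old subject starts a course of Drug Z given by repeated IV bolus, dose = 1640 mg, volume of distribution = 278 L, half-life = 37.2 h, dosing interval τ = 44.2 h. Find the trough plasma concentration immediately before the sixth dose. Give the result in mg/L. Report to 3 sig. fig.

C₀ per dose = Dose / Vd = 1640 / 278 = 5.899 mg/L
k = ln2 / t½ = 0.693147 / 37.2 = 0.01863 h⁻¹
Fraction remaining after one interval: r = e^(−kτ) = e^(−0.01863 × 44.2) = 0.4389
Before dose 6, 5 doses have been given (aged 1τ, 2τ, 3τ, 4τ, 5τ).
C_trough = C₀ × (r + r² + … + r^5) = C₀ × r(1−r^5)/(1−r)
        = 5.899 × 0.4389 × (1 − 0.01629) / (1 − 0.4389) = 4.539 mg/L

4.54 mg/L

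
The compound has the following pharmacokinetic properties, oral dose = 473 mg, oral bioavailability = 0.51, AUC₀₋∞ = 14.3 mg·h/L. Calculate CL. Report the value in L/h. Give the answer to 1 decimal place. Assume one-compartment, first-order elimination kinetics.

CL = F·Dose / AUC = 0.51 × 473 / 14.3 = 16.87 L/h

16.9 L/h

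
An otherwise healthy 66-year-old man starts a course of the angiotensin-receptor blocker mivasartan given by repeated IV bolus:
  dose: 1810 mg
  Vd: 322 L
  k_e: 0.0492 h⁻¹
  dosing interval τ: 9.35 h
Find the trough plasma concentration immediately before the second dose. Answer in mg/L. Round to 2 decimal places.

C₀ per dose = Dose / Vd = 1810 / 322 = 5.621 mg/L
Fraction remaining after one interval: r = e^(−kτ) = e^(−0.04920 × 9.35) = 0.6313
Before dose 2, 1 dose has been given (aged 1τ).
C_trough = C₀ × r = 5.621 × 0.6313 = 3.549 mg/L

3.55 mg/L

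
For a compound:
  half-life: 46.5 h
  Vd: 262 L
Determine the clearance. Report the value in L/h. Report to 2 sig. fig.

3.9 L/h

k = ln2 / t½ = 0.693147 / 46.5 = 0.01491 h⁻¹
CL = k × Vd = 0.01491 × 262 = 3.906 L/h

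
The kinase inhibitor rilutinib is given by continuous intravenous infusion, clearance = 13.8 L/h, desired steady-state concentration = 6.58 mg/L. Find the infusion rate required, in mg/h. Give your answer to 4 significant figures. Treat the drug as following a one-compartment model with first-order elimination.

90.80 mg/h

At steady state, infusion rate R₀ = Css × CL = 6.58 × 13.80 = 90.80 mg/h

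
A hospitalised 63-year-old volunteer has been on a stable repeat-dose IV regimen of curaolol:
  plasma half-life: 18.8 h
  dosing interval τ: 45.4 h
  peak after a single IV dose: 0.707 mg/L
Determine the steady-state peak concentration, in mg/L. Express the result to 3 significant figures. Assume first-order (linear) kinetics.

k = ln2 / t½ = 0.693147 / 18.8 = 0.03687 h⁻¹
e^(−kτ) = e^(−0.03687 × 45.4) = 0.1875
Accumulation ratio R = 1 / (1 − e^(−kτ)) = 1 / (1 − 0.1875) = 1.231
Steady-state peak = C₀ × R = 0.707 × 1.231 = 0.8703 mg/L

0.870 mg/L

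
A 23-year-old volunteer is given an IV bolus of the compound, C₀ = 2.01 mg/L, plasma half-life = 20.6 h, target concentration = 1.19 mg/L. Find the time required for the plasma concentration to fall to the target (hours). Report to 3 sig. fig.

k = ln2 / t½ = 0.693147 / 20.6 = 0.03365 h⁻¹
t = ln(C₀ / C) / k = ln(2.010 / 1.19) / 0.03365
  = ln(1.689) / 0.03365 = 0.5241 / 0.03365 = 15.58 h

15.6 h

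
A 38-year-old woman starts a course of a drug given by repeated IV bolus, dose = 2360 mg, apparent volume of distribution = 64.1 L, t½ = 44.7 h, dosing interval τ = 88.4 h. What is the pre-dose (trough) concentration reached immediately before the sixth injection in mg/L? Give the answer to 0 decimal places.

13 mg/L

C₀ per dose = Dose / Vd = 2360 / 64.1 = 36.82 mg/L
k = ln2 / t½ = 0.693147 / 44.7 = 0.01551 h⁻¹
Fraction remaining after one interval: r = e^(−kτ) = e^(−0.01551 × 88.4) = 0.2538
Before dose 6, 5 doses have been given (aged 1τ, 2τ, 3τ, 4τ, 5τ).
C_trough = C₀ × (r + r² + … + r^5) = C₀ × r(1−r^5)/(1−r)
        = 36.82 × 0.2538 × (1 − 0.001053) / (1 − 0.2538) = 12.51 mg/L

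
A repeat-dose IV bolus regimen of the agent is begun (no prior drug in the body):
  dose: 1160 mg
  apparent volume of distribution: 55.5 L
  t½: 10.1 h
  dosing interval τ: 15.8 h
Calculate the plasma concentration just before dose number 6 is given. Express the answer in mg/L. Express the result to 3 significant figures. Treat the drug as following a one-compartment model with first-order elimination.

C₀ per dose = Dose / Vd = 1160 / 55.5 = 20.90 mg/L
k = ln2 / t½ = 0.693147 / 10.1 = 0.06863 h⁻¹
Fraction remaining after one interval: r = e^(−kτ) = e^(−0.06863 × 15.8) = 0.3381
Before dose 6, 5 doses have been given (aged 1τ, 2τ, 3τ, 4τ, 5τ).
C_trough = C₀ × (r + r² + … + r^5) = C₀ × r(1−r^5)/(1−r)
        = 20.90 × 0.3381 × (1 − 0.004418) / (1 − 0.3381) = 10.63 mg/L

10.6 mg/L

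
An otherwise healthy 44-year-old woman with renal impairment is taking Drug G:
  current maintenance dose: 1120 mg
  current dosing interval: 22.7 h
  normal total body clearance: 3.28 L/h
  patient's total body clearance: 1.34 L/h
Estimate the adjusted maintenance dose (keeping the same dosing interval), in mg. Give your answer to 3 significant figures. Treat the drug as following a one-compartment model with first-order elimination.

To keep the same average steady-state level, dosing rate must scale with clearance.
CL ratio = 1.34 / 3.28 = 0.4085
New dose (same interval) = 1120 × 0.4085 = 457.5 mg

458 mg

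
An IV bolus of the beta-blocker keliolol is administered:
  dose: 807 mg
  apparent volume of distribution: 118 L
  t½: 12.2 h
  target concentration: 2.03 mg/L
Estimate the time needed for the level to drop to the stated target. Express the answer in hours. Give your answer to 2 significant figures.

21 h

C₀ = Dose / Vd = 807.0 / 118 = 6.839 mg/L
k = ln2 / t½ = 0.693147 / 12.2 = 0.05682 h⁻¹
t = ln(C₀ / C) / k = ln(6.839 / 2.03) / 0.05682
  = ln(3.369) / 0.05682 = 1.215 / 0.05682 = 21.38 h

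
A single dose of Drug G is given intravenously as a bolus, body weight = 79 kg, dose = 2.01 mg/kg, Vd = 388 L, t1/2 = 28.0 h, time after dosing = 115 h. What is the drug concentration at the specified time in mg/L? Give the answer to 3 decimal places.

0.024 mg/L

Total dose = 2.01 × 79 = 158.8 mg
C₀ = Dose / Vd = 158.8 / 388 = 0.4093 mg/L
k = ln2 / t½ = 0.693147 / 28.0 = 0.02476 h⁻¹
C = C₀ · e^(−k·t) = 0.4093 × e^(−0.02476 × 115)
  = 0.4093 × 0.05799 = 0.02374 mg/L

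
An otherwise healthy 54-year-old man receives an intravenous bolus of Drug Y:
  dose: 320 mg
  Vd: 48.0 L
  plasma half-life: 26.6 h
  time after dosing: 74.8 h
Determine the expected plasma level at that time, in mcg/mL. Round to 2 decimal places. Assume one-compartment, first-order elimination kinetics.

0.95 mcg/mL

C₀ = Dose / Vd = 320.0 / 48.0 = 6.667 mg/L
k = ln2 / t½ = 0.693147 / 26.6 = 0.02606 h⁻¹
C = C₀ · e^(−k·t) = 6.667 × e^(−0.02606 × 74.8)
  = 6.667 × 0.1424 = 0.9494 mg/L
(0.9494 mg/L = 0.9494 mcg/mL)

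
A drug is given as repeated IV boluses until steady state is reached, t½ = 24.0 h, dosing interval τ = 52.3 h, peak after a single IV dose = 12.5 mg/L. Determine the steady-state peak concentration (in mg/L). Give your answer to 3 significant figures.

16.0 mg/L

k = ln2 / t½ = 0.693147 / 24.0 = 0.02888 h⁻¹
e^(−kτ) = e^(−0.02888 × 52.3) = 0.2208
Accumulation ratio R = 1 / (1 − e^(−kτ)) = 1 / (1 − 0.2208) = 1.283
Steady-state peak = C₀ × R = 12.5 × 1.283 = 16.04 mg/L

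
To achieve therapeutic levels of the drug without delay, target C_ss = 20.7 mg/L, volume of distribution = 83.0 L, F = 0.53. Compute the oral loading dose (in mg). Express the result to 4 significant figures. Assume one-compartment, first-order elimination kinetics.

LD = Css × Vd / F = 20.7 × 83.0 / 0.53 = 3242 mg

3242 mg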